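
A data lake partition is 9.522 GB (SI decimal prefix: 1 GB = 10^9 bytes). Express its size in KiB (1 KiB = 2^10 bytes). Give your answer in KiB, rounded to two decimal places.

9.522 GB × 1,000,000,000 bytes/GB = 9,522,000,000 bytes
1 KiB = 2^10 bytes = 1,024 bytes
9,522,000,000 / 1,024 = 9,298,828.13 KiB

9,298,828.13 KiB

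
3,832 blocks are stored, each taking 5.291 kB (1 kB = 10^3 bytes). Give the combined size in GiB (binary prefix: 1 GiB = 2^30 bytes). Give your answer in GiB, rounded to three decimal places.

Total = 3,832 × 5.291 kB = 20275.112 kB
= 20275.112 × 1,000 bytes = 20,275,112 bytes
1 GiB = 1,073,741,824 bytes
20,275,112 / 1,073,741,824 = 0.019 GiB

0.019 GiB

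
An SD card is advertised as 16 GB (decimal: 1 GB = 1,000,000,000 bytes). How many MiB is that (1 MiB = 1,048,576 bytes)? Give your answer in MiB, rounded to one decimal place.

16 GB = 16 × 10^9 bytes = 16,000,000,000 bytes
1 MiB = 2^20 bytes = 1,048,576 bytes
16,000,000,000 / 1,048,576 = 15,258.8 MiB

15,258.8 MiB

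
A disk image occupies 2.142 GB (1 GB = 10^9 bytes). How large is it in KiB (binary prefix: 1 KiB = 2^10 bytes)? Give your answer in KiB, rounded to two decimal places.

2.142 GB × 1,000,000,000 bytes/GB = 2,142,000,000 bytes
1 KiB = 1,024 bytes
2,142,000,000 / 1,024 = 2,091,796.88 KiB

2,091,796.88 KiB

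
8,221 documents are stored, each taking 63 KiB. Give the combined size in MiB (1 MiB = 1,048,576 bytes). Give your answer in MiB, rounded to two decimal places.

Total = 8,221 × 63 KiB = 517,923 KiB
= 517,923 × 1,024 bytes = 530,353,152 bytes
1 MiB = 1,048,576 bytes
530,353,152 / 1,048,576 = 505.78 MiB

505.78 MiB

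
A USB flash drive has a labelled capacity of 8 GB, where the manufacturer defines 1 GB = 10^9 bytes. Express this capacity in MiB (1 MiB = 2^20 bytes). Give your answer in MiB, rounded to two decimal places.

7,629.39 MiB

8 GB × 1,000,000,000 bytes/GB = 8,000,000,000 bytes
1 MiB = 2^20 bytes = 1,048,576 bytes
8,000,000,000 / 1,048,576 = 7,629.39 MiB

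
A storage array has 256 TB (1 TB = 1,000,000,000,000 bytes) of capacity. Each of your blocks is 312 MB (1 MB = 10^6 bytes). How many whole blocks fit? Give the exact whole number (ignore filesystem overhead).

Capacity: 256 TB = 256,000,000,000,000 bytes
Per item: 312 MB = 312,000,000 bytes
⌊256,000,000,000,000 / 312,000,000⌋ = 820,512

820,512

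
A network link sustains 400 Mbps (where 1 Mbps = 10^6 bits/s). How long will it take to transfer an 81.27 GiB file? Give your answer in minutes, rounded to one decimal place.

29.1 minutes

81.27 GiB = 87,262,998,036.48 bytes = 698,103,984,291.84 bits
400 Mbps = 400,000,000 bits/s
time = 698,103,984,291.84 / 400,000,000 = 1,745.26 s
1,745.26 s / 60 = 29.1 minutes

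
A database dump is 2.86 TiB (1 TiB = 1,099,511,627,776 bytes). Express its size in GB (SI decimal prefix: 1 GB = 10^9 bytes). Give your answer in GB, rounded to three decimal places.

2.86 TiB = 2.86 × 2^40 bytes = 3,144,603,255,439.36 bytes
1 GB = 10^9 bytes = 1,000,000,000 bytes
3,144,603,255,439.36 / 1,000,000,000 = 3,144.603 GB

3,144.603 GB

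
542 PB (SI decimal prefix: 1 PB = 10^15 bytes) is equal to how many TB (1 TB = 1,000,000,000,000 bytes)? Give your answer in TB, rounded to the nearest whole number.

542,000 TB

542 PB × 1,000,000,000,000,000 bytes/PB = 542,000,000,000,000,000 bytes
1 TB = 10^12 bytes = 1,000,000,000,000 bytes
542,000,000,000,000,000 / 1,000,000,000,000 = 542,000 TB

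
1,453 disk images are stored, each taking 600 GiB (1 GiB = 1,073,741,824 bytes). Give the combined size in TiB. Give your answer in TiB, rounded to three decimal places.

851.367 TiB

Total = 1,453 × 600 GiB = 871,800 GiB
= 871,800 × 1,073,741,824 bytes = 936,088,122,163,200 bytes
1 TiB = 1,099,511,627,776 bytes
936,088,122,163,200 / 1,099,511,627,776 = 851.367 TiB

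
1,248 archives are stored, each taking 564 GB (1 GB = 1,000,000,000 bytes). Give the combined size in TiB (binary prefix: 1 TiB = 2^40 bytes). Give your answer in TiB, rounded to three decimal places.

Total = 1,248 × 564 GB = 703,872 GB
= 703,872 × 1,000,000,000 bytes = 703,872,000,000,000 bytes
1 TiB = 1,099,511,627,776 bytes
703,872,000,000,000 / 1,099,511,627,776 = 640.168 TiB

640.168 TiB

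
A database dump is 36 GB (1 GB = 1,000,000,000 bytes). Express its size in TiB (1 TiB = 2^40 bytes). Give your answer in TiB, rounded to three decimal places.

36 GB = 36 × 10^9 bytes = 36,000,000,000 bytes
1 TiB = 2^40 bytes = 1,099,511,627,776 bytes
36,000,000,000 / 1,099,511,627,776 = 0.033 TiB

0.033 TiB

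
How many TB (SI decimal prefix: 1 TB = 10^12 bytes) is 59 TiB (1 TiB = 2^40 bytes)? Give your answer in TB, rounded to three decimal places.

64.871 TB

59 TiB = 59 × 2^40 bytes = 64,871,186,038,784 bytes
1 TB = 10^12 bytes = 1,000,000,000,000 bytes
64,871,186,038,784 / 1,000,000,000,000 = 64.871 TB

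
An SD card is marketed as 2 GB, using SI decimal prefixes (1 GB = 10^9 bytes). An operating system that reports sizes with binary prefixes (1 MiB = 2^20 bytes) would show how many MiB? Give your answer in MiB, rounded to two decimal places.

2 GB = 2 × 10^9 bytes = 2,000,000,000 bytes
1 MiB = 2^20 bytes = 1,048,576 bytes
2,000,000,000 / 1,048,576 = 1,907.35 MiB

1,907.35 MiB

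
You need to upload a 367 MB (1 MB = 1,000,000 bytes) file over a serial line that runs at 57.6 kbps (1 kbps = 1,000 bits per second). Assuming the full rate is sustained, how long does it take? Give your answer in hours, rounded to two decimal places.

367 MB = 367,000,000 bytes = 2,936,000,000 bits
57.6 kbps = 57,600 bits/s
time = 2,936,000,000 / 57,600 = 50,972.2222 s
50,972.2222 s / 3600 = 14.16 hours

14.16 hours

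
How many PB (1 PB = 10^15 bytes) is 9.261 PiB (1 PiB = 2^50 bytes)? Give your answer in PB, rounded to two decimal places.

9.261 PiB = 9.261 × 2^50 bytes = 10,426,959,037,269,540.864 bytes
1 PB = 10^15 bytes = 1,000,000,000,000,000 bytes
10,426,959,037,269,540.864 / 1,000,000,000,000,000 = 10.43 PB

10.43 PB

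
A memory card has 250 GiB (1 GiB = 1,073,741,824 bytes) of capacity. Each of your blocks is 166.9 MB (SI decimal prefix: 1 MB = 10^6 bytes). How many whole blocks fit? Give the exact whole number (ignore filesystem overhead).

1,608

Capacity: 250 GiB = 268,435,456,000 bytes
Per item: 166.9 MB = 166,900,000 bytes
⌊268,435,456,000 / 166,900,000⌋ = 1,608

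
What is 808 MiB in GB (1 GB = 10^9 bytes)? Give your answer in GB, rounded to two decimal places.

0.85 GB

808 MiB × 1,048,576 bytes/MiB = 847,249,408 bytes
1 GB = 1,000,000,000 bytes
847,249,408 / 1,000,000,000 = 0.85 GB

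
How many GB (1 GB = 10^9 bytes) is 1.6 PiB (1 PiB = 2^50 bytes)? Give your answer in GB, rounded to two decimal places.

1,801,439.85 GB

1.6 PiB = 1.6 × 2^50 bytes = 1,801,439,850,948,198.4 bytes
1 GB = 10^9 bytes = 1,000,000,000 bytes
1,801,439,850,948,198.4 / 1,000,000,000 = 1,801,439.85 GB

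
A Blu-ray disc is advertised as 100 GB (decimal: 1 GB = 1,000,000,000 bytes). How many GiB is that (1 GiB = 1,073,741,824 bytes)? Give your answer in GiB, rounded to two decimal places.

93.13 GiB

100 GB = 100 × 10^9 bytes = 100,000,000,000 bytes
1 GiB = 1,073,741,824 bytes
100,000,000,000 / 1,073,741,824 = 93.13 GiB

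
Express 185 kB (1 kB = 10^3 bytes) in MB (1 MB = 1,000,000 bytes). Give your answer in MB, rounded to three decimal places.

185 kB = 185 × 10^3 bytes = 185,000 bytes
1 MB = 1,000,000 bytes
185,000 / 1,000,000 = 0.185 MB

0.185 MB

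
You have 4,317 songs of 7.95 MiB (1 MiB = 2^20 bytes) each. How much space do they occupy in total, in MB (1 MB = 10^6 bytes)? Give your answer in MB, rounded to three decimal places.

35,987.286 MB

Total = 4,317 × 7.95 MiB = 34320.15 MiB
= 34320.15 × 1,048,576 bytes = 35,987,285,606.4 bytes
1 MB = 1,000,000 bytes
35,987,285,606.4 / 1,000,000 = 35,987.286 MB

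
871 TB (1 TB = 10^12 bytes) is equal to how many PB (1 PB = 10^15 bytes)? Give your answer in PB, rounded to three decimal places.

0.871 PB

871 TB × 1,000,000,000,000 bytes/TB = 871,000,000,000,000 bytes
1 PB = 10^15 bytes = 1,000,000,000,000,000 bytes
871,000,000,000,000 / 1,000,000,000,000,000 = 0.871 PB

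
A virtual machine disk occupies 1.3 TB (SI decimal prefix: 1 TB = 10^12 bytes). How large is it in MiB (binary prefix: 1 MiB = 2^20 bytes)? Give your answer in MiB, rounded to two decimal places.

1.3 TB = 1.3 × 10^12 bytes = 1,300,000,000,000 bytes
1 MiB = 1,048,576 bytes
1,300,000,000,000 / 1,048,576 = 1,239,776.61 MiB

1,239,776.61 MiB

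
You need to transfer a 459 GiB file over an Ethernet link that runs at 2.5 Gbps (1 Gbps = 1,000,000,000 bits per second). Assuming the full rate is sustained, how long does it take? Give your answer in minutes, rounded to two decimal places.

459 GiB = 492,847,497,216 bytes = 3,942,779,977,728 bits
2.5 Gbps = 2,500,000,000 bits/s
time = 3,942,779,977,728 / 2,500,000,000 = 1,577.112 s
1,577.112 s / 60 = 26.29 minutes

26.29 minutes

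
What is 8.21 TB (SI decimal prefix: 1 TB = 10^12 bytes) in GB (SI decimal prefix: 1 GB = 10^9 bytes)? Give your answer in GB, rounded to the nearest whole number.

8.21 TB × 1,000,000,000,000 bytes/TB = 8,210,000,000,000 bytes
1 GB = 10^9 bytes = 1,000,000,000 bytes
8,210,000,000,000 / 1,000,000,000 = 8,210 GB

8,210 GB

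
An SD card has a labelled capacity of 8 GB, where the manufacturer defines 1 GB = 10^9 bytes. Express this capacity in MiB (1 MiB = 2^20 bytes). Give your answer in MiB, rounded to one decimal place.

7,629.4 MiB

8 GB = 8 × 10^9 bytes = 8,000,000,000 bytes
1 MiB = 1,048,576 bytes
8,000,000,000 / 1,048,576 = 7,629.4 MiB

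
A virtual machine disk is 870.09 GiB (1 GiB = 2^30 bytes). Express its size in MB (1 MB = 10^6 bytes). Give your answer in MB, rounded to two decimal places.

870.09 GiB × 1,073,741,824 bytes/GiB = 934,252,023,644.16 bytes
1 MB = 1,000,000 bytes
934,252,023,644.16 / 1,000,000 = 934,252.02 MB

934,252.02 MB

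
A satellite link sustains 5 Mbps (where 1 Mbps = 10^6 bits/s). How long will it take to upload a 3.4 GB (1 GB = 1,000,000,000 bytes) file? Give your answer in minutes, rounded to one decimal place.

90.7 minutes

3.4 GB = 3,400,000,000 bytes = 27,200,000,000 bits
5 Mbps = 5,000,000 bits/s
time = 27,200,000,000 / 5,000,000 = 5,440.00 s
5,440.00 s / 60 = 90.7 minutes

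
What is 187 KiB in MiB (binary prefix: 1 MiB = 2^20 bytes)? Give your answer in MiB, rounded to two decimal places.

0.18 MiB

187 KiB × 1,024 bytes/KiB = 191,488 bytes
1 MiB = 1,048,576 bytes
191,488 / 1,048,576 = 0.18 MiB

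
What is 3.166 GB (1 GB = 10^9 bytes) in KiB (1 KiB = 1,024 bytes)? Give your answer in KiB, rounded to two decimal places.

3,091,796.88 KiB

3.166 GB = 3.166 × 10^9 bytes = 3,166,000,000 bytes
1 KiB = 2^10 bytes = 1,024 bytes
3,166,000,000 / 1,024 = 3,091,796.88 KiB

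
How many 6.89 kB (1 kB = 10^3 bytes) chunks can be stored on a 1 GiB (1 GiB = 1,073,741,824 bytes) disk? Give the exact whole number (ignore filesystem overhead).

155,840

Capacity: 1 GiB = 1,073,741,824 bytes
Per item: 6.89 kB = 6,890 bytes
⌊1,073,741,824 / 6,890⌋ = 155,840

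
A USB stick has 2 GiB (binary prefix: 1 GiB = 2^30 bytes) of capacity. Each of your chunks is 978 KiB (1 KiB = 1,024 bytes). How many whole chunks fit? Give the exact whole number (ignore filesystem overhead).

Capacity: 2 GiB = 2,147,483,648 bytes
Per item: 978 KiB = 1,001,472 bytes
⌊2,147,483,648 / 1,001,472⌋ = 2,144

2,144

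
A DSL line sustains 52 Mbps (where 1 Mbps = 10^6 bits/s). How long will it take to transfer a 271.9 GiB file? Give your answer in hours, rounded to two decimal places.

271.9 GiB = 291,950,401,945.6 bytes = 2,335,603,215,564.8 bits
52 Mbps = 52,000,000 bits/s
time = 2,335,603,215,564.8 / 52,000,000 = 44,915.4465 s
44,915.4465 s / 3600 = 12.48 hours

12.48 hours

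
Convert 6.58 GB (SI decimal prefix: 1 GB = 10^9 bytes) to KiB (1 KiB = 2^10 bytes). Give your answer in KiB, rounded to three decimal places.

6.58 GB = 6.58 × 10^9 bytes = 6,580,000,000 bytes
1 KiB = 1,024 bytes
6,580,000,000 / 1,024 = 6,425,781.250 KiB

6,425,781.250 KiB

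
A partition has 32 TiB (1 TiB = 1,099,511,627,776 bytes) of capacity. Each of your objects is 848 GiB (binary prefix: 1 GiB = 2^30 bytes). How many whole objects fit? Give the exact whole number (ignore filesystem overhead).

38

Capacity: 32 TiB = 35,184,372,088,832 bytes
Per item: 848 GiB = 910,533,066,752 bytes
⌊35,184,372,088,832 / 910,533,066,752⌋ = 38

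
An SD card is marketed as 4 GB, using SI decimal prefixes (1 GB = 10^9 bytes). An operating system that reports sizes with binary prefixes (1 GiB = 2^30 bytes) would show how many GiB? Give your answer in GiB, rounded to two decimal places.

3.73 GiB

4 GB = 4 × 10^9 bytes = 4,000,000,000 bytes
1 GiB = 2^30 bytes = 1,073,741,824 bytes
4,000,000,000 / 1,073,741,824 = 3.73 GiB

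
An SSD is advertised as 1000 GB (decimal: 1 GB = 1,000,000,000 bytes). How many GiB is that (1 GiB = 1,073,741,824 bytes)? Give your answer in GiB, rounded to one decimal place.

931.3 GiB

1000 GB = 1000 × 10^9 bytes = 1,000,000,000,000 bytes
1 GiB = 1,073,741,824 bytes
1,000,000,000,000 / 1,073,741,824 = 931.3 GiB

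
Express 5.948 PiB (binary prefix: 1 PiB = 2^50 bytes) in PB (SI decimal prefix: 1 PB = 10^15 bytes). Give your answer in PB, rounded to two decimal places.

5.948 PiB = 5.948 × 2^50 bytes = 6,696,852,645,899,927.552 bytes
1 PB = 10^15 bytes = 1,000,000,000,000,000 bytes
6,696,852,645,899,927.552 / 1,000,000,000,000,000 = 6.70 PB

6.70 PB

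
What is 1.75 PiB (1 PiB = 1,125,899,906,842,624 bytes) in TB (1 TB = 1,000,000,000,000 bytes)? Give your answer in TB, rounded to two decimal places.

1,970.32 TB

1.75 PiB = 1.75 × 2^50 bytes = 1,970,324,836,974,592 bytes
1 TB = 1,000,000,000,000 bytes
1,970,324,836,974,592 / 1,000,000,000,000 = 1,970.32 TB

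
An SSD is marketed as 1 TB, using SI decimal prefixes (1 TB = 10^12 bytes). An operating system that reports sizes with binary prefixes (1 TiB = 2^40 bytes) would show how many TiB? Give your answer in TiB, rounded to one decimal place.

1 TB = 1 × 10^12 bytes = 1,000,000,000,000 bytes
1 TiB = 1,099,511,627,776 bytes
1,000,000,000,000 / 1,099,511,627,776 = 0.9 TiB

0.9 TiB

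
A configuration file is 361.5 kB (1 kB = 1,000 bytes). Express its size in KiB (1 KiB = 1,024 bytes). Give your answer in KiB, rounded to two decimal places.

361.5 kB × 1,000 bytes/kB = 361,500 bytes
1 KiB = 1,024 bytes
361,500 / 1,024 = 353.03 KiB

353.03 KiB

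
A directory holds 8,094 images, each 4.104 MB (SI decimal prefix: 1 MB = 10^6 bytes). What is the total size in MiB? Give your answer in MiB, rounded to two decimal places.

31,678.94 MiB

Total = 8,094 × 4.104 MB = 33217.776 MB
= 33217.776 × 1,000,000 bytes = 33,217,776,000 bytes
1 MiB = 1,048,576 bytes
33,217,776,000 / 1,048,576 = 31,678.94 MiB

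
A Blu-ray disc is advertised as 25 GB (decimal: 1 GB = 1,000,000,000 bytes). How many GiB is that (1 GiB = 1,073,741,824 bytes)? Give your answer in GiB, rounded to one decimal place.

25 GB = 25 × 10^9 bytes = 25,000,000,000 bytes
1 GiB = 2^30 bytes = 1,073,741,824 bytes
25,000,000,000 / 1,073,741,824 = 23.3 GiB

23.3 GiB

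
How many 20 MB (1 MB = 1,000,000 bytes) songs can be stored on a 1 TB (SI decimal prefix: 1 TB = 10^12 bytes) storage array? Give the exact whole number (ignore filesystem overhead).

Capacity: 1 TB = 1,000,000,000,000 bytes
Per item: 20 MB = 20,000,000 bytes
⌊1,000,000,000,000 / 20,000,000⌋ = 50,000

50,000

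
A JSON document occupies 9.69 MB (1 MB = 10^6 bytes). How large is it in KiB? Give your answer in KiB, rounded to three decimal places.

9.69 MB × 1,000,000 bytes/MB = 9,690,000 bytes
1 KiB = 1,024 bytes
9,690,000 / 1,024 = 9,462.891 KiB

9,462.891 KiB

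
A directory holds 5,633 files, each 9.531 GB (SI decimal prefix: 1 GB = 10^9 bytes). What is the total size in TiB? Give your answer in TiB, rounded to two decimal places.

Total = 5,633 × 9.531 GB = 53688.123 GB
= 53688.123 × 1,000,000,000 bytes = 53,688,123,000,000 bytes
1 TiB = 1,099,511,627,776 bytes
53,688,123,000,000 / 1,099,511,627,776 = 48.83 TiB

48.83 TiB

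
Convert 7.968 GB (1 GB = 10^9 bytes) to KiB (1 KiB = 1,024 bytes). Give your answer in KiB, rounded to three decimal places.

7,781,250.000 KiB

7.968 GB × 1,000,000,000 bytes/GB = 7,968,000,000 bytes
1 KiB = 2^10 bytes = 1,024 bytes
7,968,000,000 / 1,024 = 7,781,250.000 KiB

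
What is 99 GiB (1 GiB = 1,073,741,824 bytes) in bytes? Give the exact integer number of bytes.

106,300,440,576 bytes

99 × 1,073,741,824 = 106,300,440,576 bytes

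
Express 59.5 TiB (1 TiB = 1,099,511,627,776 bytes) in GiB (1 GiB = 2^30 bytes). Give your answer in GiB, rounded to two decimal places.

59.5 TiB = 59.5 × 2^40 bytes = 65,420,941,852,672 bytes
1 GiB = 2^30 bytes = 1,073,741,824 bytes
65,420,941,852,672 / 1,073,741,824 = 60,928.00 GiB

60,928.00 GiB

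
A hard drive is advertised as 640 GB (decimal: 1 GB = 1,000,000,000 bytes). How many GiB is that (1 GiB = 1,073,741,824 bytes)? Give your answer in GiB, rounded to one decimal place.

596.0 GiB

640 GB × 1,000,000,000 bytes/GB = 640,000,000,000 bytes
1 GiB = 1,073,741,824 bytes
640,000,000,000 / 1,073,741,824 = 596.0 GiB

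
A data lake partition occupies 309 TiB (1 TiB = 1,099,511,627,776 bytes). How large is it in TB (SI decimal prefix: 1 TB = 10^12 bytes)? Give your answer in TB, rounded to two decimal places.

309 TiB × 1,099,511,627,776 bytes/TiB = 339,749,092,982,784 bytes
1 TB = 1,000,000,000,000 bytes
339,749,092,982,784 / 1,000,000,000,000 = 339.75 TB

339.75 TB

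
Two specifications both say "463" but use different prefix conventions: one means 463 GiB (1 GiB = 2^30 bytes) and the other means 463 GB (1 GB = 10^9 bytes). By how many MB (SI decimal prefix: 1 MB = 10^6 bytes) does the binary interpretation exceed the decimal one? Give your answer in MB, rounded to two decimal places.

463 GiB = 463 × 1,073,741,824 = 497,142,464,512 bytes
463 GB = 463 × 1,000,000,000 = 463,000,000,000 bytes
difference = 34,142,464,512 bytes
34,142,464,512 / 1,000,000 = 34,142.46 MB

34,142.46 MB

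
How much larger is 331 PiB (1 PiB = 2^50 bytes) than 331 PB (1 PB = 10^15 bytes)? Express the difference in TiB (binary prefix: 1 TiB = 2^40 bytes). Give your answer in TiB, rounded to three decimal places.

37,901.254 TiB

331 PiB = 331 × 1,125,899,906,842,624 = 372,672,869,164,908,544 bytes
331 PB = 331 × 1,000,000,000,000,000 = 331,000,000,000,000,000 bytes
difference = 41,672,869,164,908,544 bytes
41,672,869,164,908,544 / 1,099,511,627,776 = 37,901.254 TiB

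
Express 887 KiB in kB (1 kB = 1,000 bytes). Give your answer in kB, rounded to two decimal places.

887 KiB = 887 × 2^10 bytes = 908,288 bytes
1 kB = 1,000 bytes
908,288 / 1,000 = 908.29 kB

908.29 kB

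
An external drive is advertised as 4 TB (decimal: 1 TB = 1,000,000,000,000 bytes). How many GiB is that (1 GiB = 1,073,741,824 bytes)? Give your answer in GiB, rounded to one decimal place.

3,725.3 GiB

4 TB = 4 × 10^12 bytes = 4,000,000,000,000 bytes
1 GiB = 2^30 bytes = 1,073,741,824 bytes
4,000,000,000,000 / 1,073,741,824 = 3,725.3 GiB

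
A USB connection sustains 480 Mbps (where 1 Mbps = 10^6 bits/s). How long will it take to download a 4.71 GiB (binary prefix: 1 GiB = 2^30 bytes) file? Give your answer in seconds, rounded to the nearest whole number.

84 seconds

4.71 GiB = 5,057,323,991.04 bytes = 40,458,591,928.32 bits
480 Mbps = 480,000,000 bits/s
time = 40,458,591,928.32 / 480,000,000 = 84 s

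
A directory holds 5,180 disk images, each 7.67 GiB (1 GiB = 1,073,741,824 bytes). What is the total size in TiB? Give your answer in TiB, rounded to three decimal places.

38.799 TiB

Total = 5,180 × 7.67 GiB = 39730.6 GiB
= 39730.6 × 1,073,741,824 bytes = 42,660,406,912,614.4 bytes
1 TiB = 1,099,511,627,776 bytes
42,660,406,912,614.4 / 1,099,511,627,776 = 38.799 TiB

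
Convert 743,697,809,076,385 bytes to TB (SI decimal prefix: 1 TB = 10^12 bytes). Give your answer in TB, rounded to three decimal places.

743.698 TB

743,697,809,076,385 bytes given.
1 TB = 1,000,000,000,000 bytes
743,697,809,076,385 / 1,000,000,000,000 = 743.698 TB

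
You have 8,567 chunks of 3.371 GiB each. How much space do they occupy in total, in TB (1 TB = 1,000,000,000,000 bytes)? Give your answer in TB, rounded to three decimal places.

31.009 TB

Total = 8,567 × 3.371 GiB = 28879.357 GiB
= 28879.357 × 1,073,741,824 bytes = 31,008,973,461,127.168 bytes
1 TB = 1,000,000,000,000 bytes
31,008,973,461,127.168 / 1,000,000,000,000 = 31.009 TB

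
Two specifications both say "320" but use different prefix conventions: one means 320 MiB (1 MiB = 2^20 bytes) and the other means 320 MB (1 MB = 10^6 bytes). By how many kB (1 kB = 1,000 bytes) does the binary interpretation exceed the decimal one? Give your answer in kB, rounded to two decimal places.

15,544.32 kB

320 MiB = 320 × 1,048,576 = 335,544,320 bytes
320 MB = 320 × 1,000,000 = 320,000,000 bytes
difference = 15,544,320 bytes
15,544,320 / 1,000 = 15,544.32 kB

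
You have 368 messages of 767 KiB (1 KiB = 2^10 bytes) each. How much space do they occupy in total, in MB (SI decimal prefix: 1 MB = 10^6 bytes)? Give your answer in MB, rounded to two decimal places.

289.03 MB

Total = 368 × 767 KiB = 282,256 KiB
= 282,256 × 1,024 bytes = 289,030,144 bytes
1 MB = 1,000,000 bytes
289,030,144 / 1,000,000 = 289.03 MB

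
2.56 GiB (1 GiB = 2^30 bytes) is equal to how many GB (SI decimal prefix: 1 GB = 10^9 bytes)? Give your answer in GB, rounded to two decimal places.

2.56 GiB = 2.56 × 2^30 bytes = 2,748,779,069.44 bytes
1 GB = 1,000,000,000 bytes
2,748,779,069.44 / 1,000,000,000 = 2.75 GB

2.75 GB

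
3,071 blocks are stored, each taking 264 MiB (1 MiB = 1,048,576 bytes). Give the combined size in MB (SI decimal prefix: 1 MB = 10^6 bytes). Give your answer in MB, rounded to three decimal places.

850,126.701 MB

Total = 3,071 × 264 MiB = 810,744 MiB
= 810,744 × 1,048,576 bytes = 850,126,700,544 bytes
1 MB = 1,000,000 bytes
850,126,700,544 / 1,000,000 = 850,126.701 MB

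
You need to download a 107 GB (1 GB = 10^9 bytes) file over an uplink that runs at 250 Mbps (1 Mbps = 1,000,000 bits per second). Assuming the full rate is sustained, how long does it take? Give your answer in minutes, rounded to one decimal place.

57.1 minutes

107 GB = 107,000,000,000 bytes = 856,000,000,000 bits
250 Mbps = 250,000,000 bits/s
time = 856,000,000,000 / 250,000,000 = 3,424.00 s
3,424.00 s / 60 = 57.1 minutes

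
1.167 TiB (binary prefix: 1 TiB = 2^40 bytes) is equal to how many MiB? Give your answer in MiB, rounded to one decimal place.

1,223,688.2 MiB

1.167 TiB = 1.167 × 2^40 bytes = 1,283,130,069,614.592 bytes
1 MiB = 1,048,576 bytes
1,283,130,069,614.592 / 1,048,576 = 1,223,688.2 MiB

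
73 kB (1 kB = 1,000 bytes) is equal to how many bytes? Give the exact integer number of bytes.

73,000 bytes

73 × 1,000 = 73,000 bytes  (1 kB = 10^3 bytes)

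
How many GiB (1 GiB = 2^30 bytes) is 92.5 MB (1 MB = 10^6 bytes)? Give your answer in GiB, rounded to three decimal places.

92.5 MB × 1,000,000 bytes/MB = 92,500,000 bytes
1 GiB = 1,073,741,824 bytes
92,500,000 / 1,073,741,824 = 0.086 GiB

0.086 GiB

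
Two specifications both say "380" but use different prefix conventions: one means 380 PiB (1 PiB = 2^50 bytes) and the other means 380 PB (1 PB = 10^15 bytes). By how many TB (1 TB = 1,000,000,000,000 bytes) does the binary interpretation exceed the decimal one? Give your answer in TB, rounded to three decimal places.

47,841.965 TB

380 PiB = 380 × 1,125,899,906,842,624 = 427,841,964,600,197,120 bytes
380 PB = 380 × 1,000,000,000,000,000 = 380,000,000,000,000,000 bytes
difference = 47,841,964,600,197,120 bytes
47,841,964,600,197,120 / 1,000,000,000,000 = 47,841.965 TB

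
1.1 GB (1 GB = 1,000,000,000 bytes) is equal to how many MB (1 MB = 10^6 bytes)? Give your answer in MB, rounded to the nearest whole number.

1.1 GB × 1,000,000,000 bytes/GB = 1,100,000,000 bytes
1 MB = 10^6 bytes = 1,000,000 bytes
1,100,000,000 / 1,000,000 = 1,100 MB

1,100 MB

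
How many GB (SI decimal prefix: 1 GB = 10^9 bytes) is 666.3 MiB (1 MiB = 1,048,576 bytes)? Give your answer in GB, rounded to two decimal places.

0.70 GB

666.3 MiB = 666.3 × 2^20 bytes = 698,666,188.8 bytes
1 GB = 1,000,000,000 bytes
698,666,188.8 / 1,000,000,000 = 0.70 GB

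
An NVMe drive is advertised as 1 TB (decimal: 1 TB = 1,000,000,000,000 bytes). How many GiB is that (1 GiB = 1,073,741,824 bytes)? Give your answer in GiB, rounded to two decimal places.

931.32 GiB

1 TB = 1 × 10^12 bytes = 1,000,000,000,000 bytes
1 GiB = 1,073,741,824 bytes
1,000,000,000,000 / 1,073,741,824 = 931.32 GiB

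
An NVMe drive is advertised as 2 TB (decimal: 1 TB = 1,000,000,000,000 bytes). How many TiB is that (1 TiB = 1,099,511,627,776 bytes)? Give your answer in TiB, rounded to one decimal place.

2 TB × 1,000,000,000,000 bytes/TB = 2,000,000,000,000 bytes
1 TiB = 2^40 bytes = 1,099,511,627,776 bytes
2,000,000,000,000 / 1,099,511,627,776 = 1.8 TiB

1.8 TiB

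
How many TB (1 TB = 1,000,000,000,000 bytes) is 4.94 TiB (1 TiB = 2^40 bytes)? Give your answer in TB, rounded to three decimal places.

5.432 TB

4.94 TiB = 4.94 × 2^40 bytes = 5,431,587,441,213.44 bytes
1 TB = 10^12 bytes = 1,000,000,000,000 bytes
5,431,587,441,213.44 / 1,000,000,000,000 = 5.432 TB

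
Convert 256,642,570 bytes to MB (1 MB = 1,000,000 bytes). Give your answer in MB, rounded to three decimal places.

256.643 MB

256,642,570 bytes given.
1 MB = 10^6 bytes = 1,000,000 bytes
256,642,570 / 1,000,000 = 256.643 MB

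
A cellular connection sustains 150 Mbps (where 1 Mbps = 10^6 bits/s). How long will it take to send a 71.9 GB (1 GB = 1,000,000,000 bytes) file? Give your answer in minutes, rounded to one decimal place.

63.9 minutes

71.9 GB = 71,900,000,000 bytes = 575,200,000,000 bits
150 Mbps = 150,000,000 bits/s
time = 575,200,000,000 / 150,000,000 = 3,834.67 s
3,834.67 s / 60 = 63.9 minutes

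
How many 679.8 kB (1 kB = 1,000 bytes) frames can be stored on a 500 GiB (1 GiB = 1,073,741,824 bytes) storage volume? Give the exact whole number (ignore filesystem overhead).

789,748

Capacity: 500 GiB = 536,870,912,000 bytes
Per item: 679.8 kB = 679,800 bytes
⌊536,870,912,000 / 679,800⌋ = 789,748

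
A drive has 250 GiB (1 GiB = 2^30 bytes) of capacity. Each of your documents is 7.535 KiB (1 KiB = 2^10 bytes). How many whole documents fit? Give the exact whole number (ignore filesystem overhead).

Capacity: 250 GiB = 268,435,456,000 bytes
Per item: 7.535 KiB = 7,715.84 bytes
⌊268,435,456,000 / 7,715.84⌋ = 34,790,179

34,790,179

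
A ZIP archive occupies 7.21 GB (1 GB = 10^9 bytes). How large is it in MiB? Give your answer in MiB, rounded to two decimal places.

7.21 GB = 7.21 × 10^9 bytes = 7,210,000,000 bytes
1 MiB = 1,048,576 bytes
7,210,000,000 / 1,048,576 = 6,875.99 MiB

6,875.99 MiB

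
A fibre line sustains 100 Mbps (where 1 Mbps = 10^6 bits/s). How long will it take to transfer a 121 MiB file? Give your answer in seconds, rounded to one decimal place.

121 MiB = 126,877,696 bytes = 1,015,021,568 bits
100 Mbps = 100,000,000 bits/s
time = 1,015,021,568 / 100,000,000 = 10.2 s

10.2 seconds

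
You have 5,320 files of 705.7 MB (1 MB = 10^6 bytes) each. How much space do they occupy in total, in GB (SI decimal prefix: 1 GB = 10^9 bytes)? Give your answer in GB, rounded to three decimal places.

3,754.324 GB

Total = 5,320 × 705.7 MB = 3,754,324 MB
= 3,754,324 × 1,000,000 bytes = 3,754,324,000,000 bytes
1 GB = 1,000,000,000 bytes
3,754,324,000,000 / 1,000,000,000 = 3,754.324 GB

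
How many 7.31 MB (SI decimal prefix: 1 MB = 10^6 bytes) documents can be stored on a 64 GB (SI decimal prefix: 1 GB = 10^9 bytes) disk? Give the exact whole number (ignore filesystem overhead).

8,755

Capacity: 64 GB = 64,000,000,000 bytes
Per item: 7.31 MB = 7,310,000 bytes
⌊64,000,000,000 / 7,310,000⌋ = 8,755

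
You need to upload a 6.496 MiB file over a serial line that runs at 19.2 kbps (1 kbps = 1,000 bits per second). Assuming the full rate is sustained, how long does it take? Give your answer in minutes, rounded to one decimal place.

6.496 MiB = 6,811,549.696 bytes = 54,492,397.568 bits
19.2 kbps = 19,200 bits/s
time = 54,492,397.568 / 19,200 = 2,838.15 s
2,838.15 s / 60 = 47.3 minutes

47.3 minutes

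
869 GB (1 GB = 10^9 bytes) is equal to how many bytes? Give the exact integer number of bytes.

869,000,000,000 bytes

869 × 1,000,000,000 = 869,000,000,000 bytes  (1 GB = 10^9 bytes)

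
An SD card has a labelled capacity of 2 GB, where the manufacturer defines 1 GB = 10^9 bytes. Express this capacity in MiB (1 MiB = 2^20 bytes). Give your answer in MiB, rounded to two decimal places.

2 GB × 1,000,000,000 bytes/GB = 2,000,000,000 bytes
1 MiB = 2^20 bytes = 1,048,576 bytes
2,000,000,000 / 1,048,576 = 1,907.35 MiB

1,907.35 MiB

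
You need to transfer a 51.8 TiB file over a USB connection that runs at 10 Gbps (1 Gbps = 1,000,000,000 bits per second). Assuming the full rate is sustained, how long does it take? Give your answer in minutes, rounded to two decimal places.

759.40 minutes

51.8 TiB = 56,954,702,318,796.8 bytes = 455,637,618,550,374.4 bits
10 Gbps = 10,000,000,000 bits/s
time = 455,637,618,550,374.4 / 10,000,000,000 = 45,563.762 s
45,563.762 s / 60 = 759.40 minutes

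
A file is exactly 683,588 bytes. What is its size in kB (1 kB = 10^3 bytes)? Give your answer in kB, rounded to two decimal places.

683,588 bytes given.
1 kB = 1,000 bytes
683,588 / 1,000 = 683.59 kB

683.59 kB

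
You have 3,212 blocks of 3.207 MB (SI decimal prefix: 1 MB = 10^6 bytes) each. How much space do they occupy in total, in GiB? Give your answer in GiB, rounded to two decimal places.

Total = 3,212 × 3.207 MB = 10300.884 MB
= 10300.884 × 1,000,000 bytes = 10,300,884,000 bytes
1 GiB = 1,073,741,824 bytes
10,300,884,000 / 1,073,741,824 = 9.59 GiB

9.59 GiB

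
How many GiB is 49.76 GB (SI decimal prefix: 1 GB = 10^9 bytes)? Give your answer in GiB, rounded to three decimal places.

49.76 GB = 49.76 × 10^9 bytes = 49,760,000,000 bytes
1 GiB = 1,073,741,824 bytes
49,760,000,000 / 1,073,741,824 = 46.343 GiB

46.343 GiB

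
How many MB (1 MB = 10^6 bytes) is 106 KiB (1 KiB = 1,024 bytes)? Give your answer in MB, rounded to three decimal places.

0.109 MB

106 KiB × 1,024 bytes/KiB = 108,544 bytes
1 MB = 1,000,000 bytes
108,544 / 1,000,000 = 0.109 MB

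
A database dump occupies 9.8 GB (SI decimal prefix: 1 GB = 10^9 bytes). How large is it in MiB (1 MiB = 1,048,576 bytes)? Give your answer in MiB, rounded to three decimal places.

9.8 GB × 1,000,000,000 bytes/GB = 9,800,000,000 bytes
1 MiB = 1,048,576 bytes
9,800,000,000 / 1,048,576 = 9,346.008 MiB

9,346.008 MiB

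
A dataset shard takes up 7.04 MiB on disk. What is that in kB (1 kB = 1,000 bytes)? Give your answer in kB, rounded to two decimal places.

7.04 MiB = 7.04 × 2^20 bytes = 7,381,975.04 bytes
1 kB = 10^3 bytes = 1,000 bytes
7,381,975.04 / 1,000 = 7,381.98 kB

7,381.98 kB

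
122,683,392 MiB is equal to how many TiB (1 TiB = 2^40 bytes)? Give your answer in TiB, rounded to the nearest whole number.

117 TiB

122,683,392 MiB = 122,683,392 × 2^20 bytes = 128,642,860,449,792 bytes
1 TiB = 1,099,511,627,776 bytes
128,642,860,449,792 / 1,099,511,627,776 = 117 TiB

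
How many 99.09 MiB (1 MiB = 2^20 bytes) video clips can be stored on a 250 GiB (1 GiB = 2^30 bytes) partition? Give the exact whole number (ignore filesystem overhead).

2,583

Capacity: 250 GiB = 268,435,456,000 bytes
Per item: 99.09 MiB = 103,903,395.84 bytes
⌊268,435,456,000 / 103,903,395.84⌋ = 2,583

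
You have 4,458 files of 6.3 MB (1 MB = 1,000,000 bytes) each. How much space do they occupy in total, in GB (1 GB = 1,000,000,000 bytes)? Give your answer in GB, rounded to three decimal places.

28.085 GB

Total = 4,458 × 6.3 MB = 28085.4 MB
= 28085.4 × 1,000,000 bytes = 28,085,400,000 bytes
1 GB = 1,000,000,000 bytes
28,085,400,000 / 1,000,000,000 = 28.085 GB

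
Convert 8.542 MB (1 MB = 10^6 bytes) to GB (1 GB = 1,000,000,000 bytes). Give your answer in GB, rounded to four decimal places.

0.0085 GB

8.542 MB × 1,000,000 bytes/MB = 8,542,000 bytes
1 GB = 1,000,000,000 bytes
8,542,000 / 1,000,000,000 = 0.0085 GB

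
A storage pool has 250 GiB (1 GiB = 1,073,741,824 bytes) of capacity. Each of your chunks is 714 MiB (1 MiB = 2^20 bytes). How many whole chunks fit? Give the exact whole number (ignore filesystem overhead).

358

Capacity: 250 GiB = 268,435,456,000 bytes
Per item: 714 MiB = 748,683,264 bytes
⌊268,435,456,000 / 748,683,264⌋ = 358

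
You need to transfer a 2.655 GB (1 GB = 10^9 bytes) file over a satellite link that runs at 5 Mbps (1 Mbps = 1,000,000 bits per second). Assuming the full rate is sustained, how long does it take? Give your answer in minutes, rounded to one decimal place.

70.8 minutes

2.655 GB = 2,655,000,000 bytes = 21,240,000,000 bits
5 Mbps = 5,000,000 bits/s
time = 21,240,000,000 / 5,000,000 = 4,248.00 s
4,248.00 s / 60 = 70.8 minutes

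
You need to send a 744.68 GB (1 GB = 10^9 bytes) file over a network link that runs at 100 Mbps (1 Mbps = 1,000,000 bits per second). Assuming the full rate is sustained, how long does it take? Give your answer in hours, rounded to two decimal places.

744.68 GB = 744,680,000,000 bytes = 5,957,440,000,000 bits
100 Mbps = 100,000,000 bits/s
time = 5,957,440,000,000 / 100,000,000 = 59,574.4000 s
59,574.4000 s / 3600 = 16.55 hours

16.55 hours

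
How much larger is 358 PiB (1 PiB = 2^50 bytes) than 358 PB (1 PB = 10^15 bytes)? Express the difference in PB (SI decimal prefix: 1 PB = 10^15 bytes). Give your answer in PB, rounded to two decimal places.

358 PiB = 358 × 1,125,899,906,842,624 = 403,072,166,649,659,392 bytes
358 PB = 358 × 1,000,000,000,000,000 = 358,000,000,000,000,000 bytes
difference = 45,072,166,649,659,392 bytes
45,072,166,649,659,392 / 1,000,000,000,000,000 = 45.07 PB

45.07 PB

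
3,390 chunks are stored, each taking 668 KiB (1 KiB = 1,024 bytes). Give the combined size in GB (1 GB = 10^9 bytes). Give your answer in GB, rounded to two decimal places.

2.32 GB

Total = 3,390 × 668 KiB = 2,264,520 KiB
= 2,264,520 × 1,024 bytes = 2,318,868,480 bytes
1 GB = 1,000,000,000 bytes
2,318,868,480 / 1,000,000,000 = 2.32 GB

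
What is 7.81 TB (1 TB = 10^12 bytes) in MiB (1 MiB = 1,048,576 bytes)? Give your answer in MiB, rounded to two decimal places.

7.81 TB × 1,000,000,000,000 bytes/TB = 7,810,000,000,000 bytes
1 MiB = 2^20 bytes = 1,048,576 bytes
7,810,000,000,000 / 1,048,576 = 7,448,196.41 MiB

7,448,196.41 MiB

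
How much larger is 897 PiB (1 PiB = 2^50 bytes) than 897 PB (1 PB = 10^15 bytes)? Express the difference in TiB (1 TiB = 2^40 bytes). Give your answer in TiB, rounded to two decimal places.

102,711.25 TiB

897 PiB = 897 × 1,125,899,906,842,624 = 1,009,932,216,437,833,728 bytes
897 PB = 897 × 1,000,000,000,000,000 = 897,000,000,000,000,000 bytes
difference = 112,932,216,437,833,728 bytes
112,932,216,437,833,728 / 1,099,511,627,776 = 102,711.25 TiB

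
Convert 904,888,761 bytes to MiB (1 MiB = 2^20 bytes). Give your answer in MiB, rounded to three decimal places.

862.969 MiB

904,888,761 bytes given.
1 MiB = 1,048,576 bytes
904,888,761 / 1,048,576 = 862.969 MiB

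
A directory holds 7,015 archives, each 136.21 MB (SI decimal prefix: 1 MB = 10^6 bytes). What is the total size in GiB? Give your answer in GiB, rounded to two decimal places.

889.89 GiB

Total = 7,015 × 136.21 MB = 955513.15 MB
= 955513.15 × 1,000,000 bytes = 955,513,150,000 bytes
1 GiB = 1,073,741,824 bytes
955,513,150,000 / 1,073,741,824 = 889.89 GiB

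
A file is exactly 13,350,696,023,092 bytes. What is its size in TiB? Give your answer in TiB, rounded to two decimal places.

12.14 TiB

13,350,696,023,092 bytes given.
1 TiB = 2^40 bytes = 1,099,511,627,776 bytes
13,350,696,023,092 / 1,099,511,627,776 = 12.14 TiB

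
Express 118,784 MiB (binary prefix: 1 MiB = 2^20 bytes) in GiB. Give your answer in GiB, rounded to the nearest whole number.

118,784 MiB = 118,784 × 2^20 bytes = 124,554,051,584 bytes
1 GiB = 1,073,741,824 bytes
124,554,051,584 / 1,073,741,824 = 116 GiB

116 GiB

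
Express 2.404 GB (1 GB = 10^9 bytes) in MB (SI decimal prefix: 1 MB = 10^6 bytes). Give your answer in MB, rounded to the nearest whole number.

2.404 GB = 2.404 × 10^9 bytes = 2,404,000,000 bytes
1 MB = 10^6 bytes = 1,000,000 bytes
2,404,000,000 / 1,000,000 = 2,404 MB

2,404 MB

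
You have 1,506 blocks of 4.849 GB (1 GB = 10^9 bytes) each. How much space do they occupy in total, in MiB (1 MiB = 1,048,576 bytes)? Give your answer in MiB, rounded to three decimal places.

Total = 1,506 × 4.849 GB = 7302.594 GB
= 7302.594 × 1,000,000,000 bytes = 7,302,594,000,000 bytes
1 MiB = 1,048,576 bytes
7,302,594,000,000 / 1,048,576 = 6,964,296.341 MiB

6,964,296.341 MiB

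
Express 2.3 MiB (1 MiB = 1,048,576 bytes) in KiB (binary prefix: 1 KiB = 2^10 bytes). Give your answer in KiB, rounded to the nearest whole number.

2.3 MiB = 2.3 × 2^20 bytes = 2,411,724.8 bytes
1 KiB = 1,024 bytes
2,411,724.8 / 1,024 = 2,355 KiB

2,355 KiB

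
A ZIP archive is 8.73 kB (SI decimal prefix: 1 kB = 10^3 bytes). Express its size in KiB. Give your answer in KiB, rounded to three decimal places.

8.525 KiB

8.73 kB × 1,000 bytes/kB = 8,730 bytes
1 KiB = 2^10 bytes = 1,024 bytes
8,730 / 1,024 = 8.525 KiB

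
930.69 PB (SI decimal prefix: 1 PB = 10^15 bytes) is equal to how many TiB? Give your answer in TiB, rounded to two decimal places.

930.69 PB = 930.69 × 10^15 bytes = 930,690,000,000,000,000 bytes
1 TiB = 2^40 bytes = 1,099,511,627,776 bytes
930,690,000,000,000,000 / 1,099,511,627,776 = 846,457.62 TiB

846,457.62 TiB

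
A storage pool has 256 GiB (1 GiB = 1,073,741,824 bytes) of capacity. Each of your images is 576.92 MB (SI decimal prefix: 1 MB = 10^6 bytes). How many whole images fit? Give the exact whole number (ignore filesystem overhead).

476

Capacity: 256 GiB = 274,877,906,944 bytes
Per item: 576.92 MB = 576,920,000 bytes
⌊274,877,906,944 / 576,920,000⌋ = 476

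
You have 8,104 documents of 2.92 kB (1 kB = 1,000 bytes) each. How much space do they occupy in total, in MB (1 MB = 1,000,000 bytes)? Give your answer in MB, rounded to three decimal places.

23.664 MB

Total = 8,104 × 2.92 kB = 23663.68 kB
= 23663.68 × 1,000 bytes = 23,663,680 bytes
1 MB = 1,000,000 bytes
23,663,680 / 1,000,000 = 23.664 MB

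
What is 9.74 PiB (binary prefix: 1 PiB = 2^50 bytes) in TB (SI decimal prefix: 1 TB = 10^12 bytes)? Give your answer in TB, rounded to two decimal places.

10,966.27 TB

9.74 PiB = 9.74 × 2^50 bytes = 10,966,265,092,647,157.76 bytes
1 TB = 10^12 bytes = 1,000,000,000,000 bytes
10,966,265,092,647,157.76 / 1,000,000,000,000 = 10,966.27 TB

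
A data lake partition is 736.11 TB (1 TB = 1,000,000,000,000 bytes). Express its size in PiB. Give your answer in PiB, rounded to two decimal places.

0.65 PiB

736.11 TB × 1,000,000,000,000 bytes/TB = 736,110,000,000,000 bytes
1 PiB = 1,125,899,906,842,624 bytes
736,110,000,000,000 / 1,125,899,906,842,624 = 0.65 PiB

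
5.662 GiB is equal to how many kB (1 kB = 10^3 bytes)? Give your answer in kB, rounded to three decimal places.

5.662 GiB × 1,073,741,824 bytes/GiB = 6,079,526,207.488 bytes
1 kB = 10^3 bytes = 1,000 bytes
6,079,526,207.488 / 1,000 = 6,079,526.207 kB

6,079,526.207 kB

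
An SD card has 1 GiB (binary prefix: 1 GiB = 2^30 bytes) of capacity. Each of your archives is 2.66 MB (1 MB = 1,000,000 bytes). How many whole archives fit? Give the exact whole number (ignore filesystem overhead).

Capacity: 1 GiB = 1,073,741,824 bytes
Per item: 2.66 MB = 2,660,000 bytes
⌊1,073,741,824 / 2,660,000⌋ = 403

403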